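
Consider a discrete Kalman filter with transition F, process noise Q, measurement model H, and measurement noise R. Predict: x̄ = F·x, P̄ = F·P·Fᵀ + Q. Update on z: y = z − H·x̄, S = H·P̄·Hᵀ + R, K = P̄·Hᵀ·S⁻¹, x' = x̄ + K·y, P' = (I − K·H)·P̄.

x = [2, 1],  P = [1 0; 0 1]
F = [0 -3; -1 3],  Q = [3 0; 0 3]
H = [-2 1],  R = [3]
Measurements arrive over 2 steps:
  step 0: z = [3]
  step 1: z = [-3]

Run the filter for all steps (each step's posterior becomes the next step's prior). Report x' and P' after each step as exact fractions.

step 0: x̄ = F·x = [-3, 1]
step 0: P̄ = F·P·Fᵀ + Q = [12 -9; -9 13]
step 0: y = z − H·x̄ = [-4]
step 0: S = H·P̄·Hᵀ + R = [100]
step 0: K = P̄·Hᵀ·S⁻¹ = [-33/100; 31/100]
step 0: x' = x̄ + K·y = [-42/25, -6/25]
step 0: P' = (I − K·H)·P̄ = [111/100 123/100; 123/100 339/100]
step 1: x̄ = F·x = [18/25, 24/25]
step 1: P̄ = F·P·Fᵀ + Q = [3351/100 -1341/50; -1341/50 681/25]
step 1: y = z − H·x̄ = [-63/25]
step 1: S = H·P̄·Hᵀ + R = [6789/25]
step 1: K = P̄·Hᵀ·S⁻¹ = [-782/2263; 674/2263]
step 1: x' = x̄ + K·y = [3600/2263, 474/2263]
step 1: P' = (I − K·H)·P̄ = [9801/9052 5109/4526; 5109/4526 7131/2263]

step 0: x' = [-42/25, -6/25], P' = [111/100 123/100; 123/100 339/100]
step 1: x' = [3600/2263, 474/2263], P' = [9801/9052 5109/4526; 5109/4526 7131/2263]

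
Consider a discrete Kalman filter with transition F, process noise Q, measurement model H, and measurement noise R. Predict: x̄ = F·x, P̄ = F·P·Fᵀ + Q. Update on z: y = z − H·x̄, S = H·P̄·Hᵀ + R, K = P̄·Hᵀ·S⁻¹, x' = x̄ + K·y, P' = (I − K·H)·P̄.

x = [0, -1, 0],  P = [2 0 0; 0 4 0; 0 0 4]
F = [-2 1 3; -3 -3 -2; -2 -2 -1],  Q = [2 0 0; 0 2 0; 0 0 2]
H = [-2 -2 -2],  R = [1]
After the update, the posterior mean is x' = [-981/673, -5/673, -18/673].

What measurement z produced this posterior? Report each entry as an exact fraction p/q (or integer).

z = [3]

x̄ = F·x = [-1, 3, 2]
P̄ = F·P·Fᵀ + Q = [50 -24 -12; -24 72 44; -12 44 30]
S = H·P̄·Hᵀ + R = [673]
K = P̄·Hᵀ·S⁻¹ = [-28/673; -184/673; -124/673]
x' − x̄ = [-308/673, -2024/673, -1364/673] = K·y
y = (KᵀK)⁻¹·Kᵀ·(x' − x̄) = [11]
z = y + H·x̄ = [11] + [-8] = [3]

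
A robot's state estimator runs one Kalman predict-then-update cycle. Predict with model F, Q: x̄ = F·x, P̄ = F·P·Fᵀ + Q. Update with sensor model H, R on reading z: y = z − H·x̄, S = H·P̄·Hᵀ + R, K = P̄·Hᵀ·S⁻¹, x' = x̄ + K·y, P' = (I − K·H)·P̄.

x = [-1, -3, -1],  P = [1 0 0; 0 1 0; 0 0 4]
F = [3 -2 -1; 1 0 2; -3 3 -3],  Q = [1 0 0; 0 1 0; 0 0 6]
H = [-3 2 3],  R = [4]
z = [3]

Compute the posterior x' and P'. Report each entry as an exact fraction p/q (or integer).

x̄ = F·x = [4, -3, -3]
P̄ = F·P·Fᵀ + Q = [18 -5 -3; -5 18 -27; -3 -27 60]
y = z − H·x̄ = [30]
S = H·P̄·Hᵀ + R = [568]
K = P̄·Hᵀ·S⁻¹ = [-73/568; -15/284; 135/568]
x' = x̄ + K·y = [41/284, -651/142, 1173/284]
P' = (I − K·H)·P̄ = [4895/568 -2515/284 8151/568; -2515/284 2331/142 -5643/284; 8151/568 -5643/284 15855/568]

x' = [41/284, -651/142, 1173/284]
P' = [4895/568 -2515/284 8151/568; -2515/284 2331/142 -5643/284; 8151/568 -5643/284 15855/568]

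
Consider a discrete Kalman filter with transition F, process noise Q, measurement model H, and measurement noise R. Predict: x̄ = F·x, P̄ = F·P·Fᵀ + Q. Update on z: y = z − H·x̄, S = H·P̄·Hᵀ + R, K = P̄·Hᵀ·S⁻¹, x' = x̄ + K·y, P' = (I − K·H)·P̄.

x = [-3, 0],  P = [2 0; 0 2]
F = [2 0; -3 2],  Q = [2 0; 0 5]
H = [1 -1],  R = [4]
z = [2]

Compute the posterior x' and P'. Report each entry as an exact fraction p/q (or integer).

x̄ = F·x = [-6, 9]
P̄ = F·P·Fᵀ + Q = [10 -12; -12 31]
y = z − H·x̄ = [17]
S = H·P̄·Hᵀ + R = [69]
K = P̄·Hᵀ·S⁻¹ = [22/69; -43/69]
x' = x̄ + K·y = [-40/69, -110/69]
P' = (I − K·H)·P̄ = [206/69 118/69; 118/69 290/69]

x' = [-40/69, -110/69]
P' = [206/69 118/69; 118/69 290/69]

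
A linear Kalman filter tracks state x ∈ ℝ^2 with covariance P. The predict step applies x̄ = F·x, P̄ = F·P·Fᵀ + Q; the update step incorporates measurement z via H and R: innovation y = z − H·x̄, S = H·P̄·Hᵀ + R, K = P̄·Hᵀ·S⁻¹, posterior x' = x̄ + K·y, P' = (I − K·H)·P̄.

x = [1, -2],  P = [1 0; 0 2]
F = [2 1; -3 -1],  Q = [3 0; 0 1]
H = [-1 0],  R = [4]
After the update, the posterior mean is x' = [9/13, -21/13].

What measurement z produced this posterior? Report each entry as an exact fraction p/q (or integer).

x̄ = F·x = [0, -1]
P̄ = F·P·Fᵀ + Q = [9 -8; -8 12]
S = H·P̄·Hᵀ + R = [13]
K = P̄·Hᵀ·S⁻¹ = [-9/13; 8/13]
x' − x̄ = [9/13, -8/13] = K·y
y = (KᵀK)⁻¹·Kᵀ·(x' − x̄) = [-1]
z = y + H·x̄ = [-1] + [0] = [-1]

z = [-1]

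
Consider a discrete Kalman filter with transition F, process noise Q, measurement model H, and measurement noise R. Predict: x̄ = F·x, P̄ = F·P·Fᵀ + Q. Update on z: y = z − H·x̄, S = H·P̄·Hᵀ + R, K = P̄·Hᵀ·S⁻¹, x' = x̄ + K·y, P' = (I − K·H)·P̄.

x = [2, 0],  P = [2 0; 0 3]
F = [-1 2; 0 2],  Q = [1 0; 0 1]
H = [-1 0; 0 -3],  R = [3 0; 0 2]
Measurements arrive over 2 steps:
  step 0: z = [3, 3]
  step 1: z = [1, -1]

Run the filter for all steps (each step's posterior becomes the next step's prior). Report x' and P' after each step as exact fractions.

step 0: x' = [-835/282, -139/141], P' = [163/94 4/47; 4/47 10/47]
step 1: x' = [3890/10561, 1679/31683], P' = [15897/10561 384/10561; 384/10561 2086/10561]

step 0: x̄ = F·x = [-2, 0]
step 0: P̄ = F·P·Fᵀ + Q = [15 12; 12 13]
step 0: y = z − H·x̄ = [1, 3]
step 0: S = H·P̄·Hᵀ + R = [18 36; 36 119]
step 0: K = P̄·Hᵀ·S⁻¹ = [-163/282 -6/47; -4/141 -15/47]
step 0: x' = x̄ + K·y = [-835/282, -139/141]
step 0: P' = (I − K·H)·P̄ = [163/94 4/47; 4/47 10/47]
step 1: x̄ = F·x = [93/94, -278/141]
step 1: P̄ = F·P·Fᵀ + Q = [305/94 32/47; 32/47 87/47]
step 1: y = z − H·x̄ = [187/94, -325/47]
step 1: S = H·P̄·Hᵀ + R = [587/94 96/47; 96/47 877/47]
step 1: K = P̄·Hᵀ·S⁻¹ = [-5299/10561 -576/10561; -128/10561 -3129/10561]
step 1: x' = x̄ + K·y = [3890/10561, 1679/31683]
step 1: P' = (I − K·H)·P̄ = [15897/10561 384/10561; 384/10561 2086/10561]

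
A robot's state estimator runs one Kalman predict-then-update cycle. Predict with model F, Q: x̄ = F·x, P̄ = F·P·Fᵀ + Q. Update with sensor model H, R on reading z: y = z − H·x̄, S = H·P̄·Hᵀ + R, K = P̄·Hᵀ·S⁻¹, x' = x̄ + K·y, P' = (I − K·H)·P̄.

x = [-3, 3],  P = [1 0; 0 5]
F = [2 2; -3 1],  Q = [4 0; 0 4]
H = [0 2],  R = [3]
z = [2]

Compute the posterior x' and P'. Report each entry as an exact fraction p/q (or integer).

x̄ = F·x = [0, 12]
P̄ = F·P·Fᵀ + Q = [28 4; 4 18]
y = z − H·x̄ = [-22]
S = H·P̄·Hᵀ + R = [75]
K = P̄·Hᵀ·S⁻¹ = [8/75; 12/25]
x' = x̄ + K·y = [-176/75, 36/25]
P' = (I − K·H)·P̄ = [2036/75 4/25; 4/25 18/25]

x' = [-176/75, 36/25]
P' = [2036/75 4/25; 4/25 18/25]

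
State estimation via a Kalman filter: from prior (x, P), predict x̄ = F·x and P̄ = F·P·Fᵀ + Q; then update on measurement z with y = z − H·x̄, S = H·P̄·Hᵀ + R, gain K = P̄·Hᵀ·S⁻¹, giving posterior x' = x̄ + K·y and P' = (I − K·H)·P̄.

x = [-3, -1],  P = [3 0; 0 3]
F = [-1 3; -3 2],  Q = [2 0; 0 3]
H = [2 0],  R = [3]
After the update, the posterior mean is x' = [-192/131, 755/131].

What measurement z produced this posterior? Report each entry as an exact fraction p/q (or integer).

z = [-3]

x̄ = F·x = [0, 7]
P̄ = F·P·Fᵀ + Q = [32 27; 27 42]
S = H·P̄·Hᵀ + R = [131]
K = P̄·Hᵀ·S⁻¹ = [64/131; 54/131]
x' − x̄ = [-192/131, -162/131] = K·y
y = (KᵀK)⁻¹·Kᵀ·(x' − x̄) = [-3]
z = y + H·x̄ = [-3] + [0] = [-3]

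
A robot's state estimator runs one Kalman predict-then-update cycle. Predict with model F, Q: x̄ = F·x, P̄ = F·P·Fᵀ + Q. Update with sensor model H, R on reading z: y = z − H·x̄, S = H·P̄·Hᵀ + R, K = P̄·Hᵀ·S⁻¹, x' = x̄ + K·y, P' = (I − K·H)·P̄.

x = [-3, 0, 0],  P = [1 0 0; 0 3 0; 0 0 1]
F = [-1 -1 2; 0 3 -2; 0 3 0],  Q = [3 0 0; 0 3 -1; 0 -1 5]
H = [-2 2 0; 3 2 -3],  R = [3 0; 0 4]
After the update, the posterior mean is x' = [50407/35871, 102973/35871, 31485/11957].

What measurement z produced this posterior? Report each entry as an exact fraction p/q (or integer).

x̄ = F·x = [3, 0, 0]
P̄ = F·P·Fᵀ + Q = [11 -13 -9; -13 34 26; -9 26 32]
S = H·P̄·Hᵀ + R = [287 -166; -166 221]
K = P̄·Hᵀ·S⁻¹ = [-4964/35871 1790/35871; 12640/35871 1541/35871; 1228/11957 -2919/11957]
x' − x̄ = [-57206/35871, 102973/35871, 31485/11957] = K·y
y = (KᵀK)⁻¹·Kᵀ·(x' − x̄) = [9, -7]
z = y + H·x̄ = [9, -7] + [-6, 9] = [3, 2]

z = [3, 2]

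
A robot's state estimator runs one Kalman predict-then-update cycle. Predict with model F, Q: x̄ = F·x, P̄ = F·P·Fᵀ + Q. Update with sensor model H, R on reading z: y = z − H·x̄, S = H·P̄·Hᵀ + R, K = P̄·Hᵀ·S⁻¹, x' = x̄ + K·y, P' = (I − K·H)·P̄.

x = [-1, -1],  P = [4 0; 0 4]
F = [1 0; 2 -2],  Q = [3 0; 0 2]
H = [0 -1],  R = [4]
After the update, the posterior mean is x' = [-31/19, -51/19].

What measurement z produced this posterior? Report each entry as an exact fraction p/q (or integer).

z = [3]

x̄ = F·x = [-1, 0]
P̄ = F·P·Fᵀ + Q = [7 8; 8 34]
S = H·P̄·Hᵀ + R = [38]
K = P̄·Hᵀ·S⁻¹ = [-4/19; -17/19]
x' − x̄ = [-12/19, -51/19] = K·y
y = (KᵀK)⁻¹·Kᵀ·(x' − x̄) = [3]
z = y + H·x̄ = [3] + [0] = [3]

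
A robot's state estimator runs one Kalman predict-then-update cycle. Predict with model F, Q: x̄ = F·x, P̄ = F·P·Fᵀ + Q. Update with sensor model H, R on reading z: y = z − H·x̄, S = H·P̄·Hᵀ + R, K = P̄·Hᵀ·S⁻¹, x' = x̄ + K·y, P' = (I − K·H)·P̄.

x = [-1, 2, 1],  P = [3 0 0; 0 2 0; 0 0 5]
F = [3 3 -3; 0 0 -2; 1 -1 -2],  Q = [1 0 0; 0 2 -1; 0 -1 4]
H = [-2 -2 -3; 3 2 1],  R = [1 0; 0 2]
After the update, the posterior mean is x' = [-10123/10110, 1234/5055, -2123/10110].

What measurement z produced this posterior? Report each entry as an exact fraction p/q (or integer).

z = [2, -3]

x̄ = F·x = [0, -2, -5]
P̄ = F·P·Fᵀ + Q = [91 30 33; 30 22 19; 33 19 29]
S = H·P̄·Hᵀ + R = [1578 -1536; -1536 1572]
K = P̄·Hᵀ·S⁻¹ = [2177/10110 4481/10110; -1507/10110 -977/20220; -3773/10110 -873/3370]
x' − x̄ = [-10123/10110, 11344/5055, 48427/10110] = K·y
y = (KᵀK)⁻¹·Kᵀ·(x' − x̄) = [-17, 6]
z = y + H·x̄ = [-17, 6] + [19, -9] = [2, -3]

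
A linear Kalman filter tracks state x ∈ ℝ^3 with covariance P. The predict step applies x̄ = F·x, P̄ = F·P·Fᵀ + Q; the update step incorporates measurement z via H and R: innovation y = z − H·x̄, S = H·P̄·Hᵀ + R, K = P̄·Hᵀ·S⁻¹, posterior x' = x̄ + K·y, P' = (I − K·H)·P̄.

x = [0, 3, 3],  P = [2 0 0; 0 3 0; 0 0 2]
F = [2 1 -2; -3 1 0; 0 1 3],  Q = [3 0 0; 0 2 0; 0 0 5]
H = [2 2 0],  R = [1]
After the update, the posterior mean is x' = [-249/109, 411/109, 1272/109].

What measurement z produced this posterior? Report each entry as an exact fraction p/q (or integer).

z = [3]

x̄ = F·x = [-3, 3, 12]
P̄ = F·P·Fᵀ + Q = [22 -9 -9; -9 23 3; -9 3 26]
S = H·P̄·Hᵀ + R = [109]
K = P̄·Hᵀ·S⁻¹ = [26/109; 28/109; -12/109]
x' − x̄ = [78/109, 84/109, -36/109] = K·y
y = (KᵀK)⁻¹·Kᵀ·(x' − x̄) = [3]
z = y + H·x̄ = [3] + [0] = [3]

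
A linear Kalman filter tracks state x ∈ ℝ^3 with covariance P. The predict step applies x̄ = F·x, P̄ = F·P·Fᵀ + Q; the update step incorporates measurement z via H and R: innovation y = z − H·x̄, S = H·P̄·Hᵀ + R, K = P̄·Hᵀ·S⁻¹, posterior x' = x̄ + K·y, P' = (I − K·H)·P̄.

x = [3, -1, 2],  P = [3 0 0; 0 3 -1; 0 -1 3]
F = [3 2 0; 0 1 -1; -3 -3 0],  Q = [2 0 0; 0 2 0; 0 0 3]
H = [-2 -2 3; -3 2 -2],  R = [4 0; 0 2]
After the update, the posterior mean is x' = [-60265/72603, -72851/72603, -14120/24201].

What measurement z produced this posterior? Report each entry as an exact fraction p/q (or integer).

z = [2, 2]

x̄ = F·x = [7, -3, -6]
P̄ = F·P·Fᵀ + Q = [41 8 -45; 8 10 -12; -45 -12 57]
S = H·P̄·Hᵀ + R = [1469 -15; -15 99]
K = P̄·Hᵀ·S⁻¹ = [-3887/24201 -14234/72603; -1138/24201 14150/72603; 1565/8067 -22/24201]
x' − x̄ = [-568486/72603, 144958/72603, 131086/24201] = K·y
y = (KᵀK)⁻¹·Kᵀ·(x' − x̄) = [28, 17]
z = y + H·x̄ = [28, 17] + [-26, -15] = [2, 2]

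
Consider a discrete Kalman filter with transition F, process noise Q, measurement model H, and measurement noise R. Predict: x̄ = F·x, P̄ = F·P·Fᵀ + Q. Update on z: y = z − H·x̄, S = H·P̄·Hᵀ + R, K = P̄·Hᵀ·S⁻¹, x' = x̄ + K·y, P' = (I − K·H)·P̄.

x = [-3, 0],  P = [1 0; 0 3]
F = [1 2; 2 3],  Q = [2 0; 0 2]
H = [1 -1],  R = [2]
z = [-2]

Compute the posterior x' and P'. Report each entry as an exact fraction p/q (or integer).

x̄ = F·x = [-3, -6]
P̄ = F·P·Fᵀ + Q = [15 20; 20 33]
y = z − H·x̄ = [-5]
S = H·P̄·Hᵀ + R = [10]
K = P̄·Hᵀ·S⁻¹ = [-1/2; -13/10]
x' = x̄ + K·y = [-1/2, 1/2]
P' = (I − K·H)·P̄ = [25/2 27/2; 27/2 161/10]

x' = [-1/2, 1/2]
P' = [25/2 27/2; 27/2 161/10]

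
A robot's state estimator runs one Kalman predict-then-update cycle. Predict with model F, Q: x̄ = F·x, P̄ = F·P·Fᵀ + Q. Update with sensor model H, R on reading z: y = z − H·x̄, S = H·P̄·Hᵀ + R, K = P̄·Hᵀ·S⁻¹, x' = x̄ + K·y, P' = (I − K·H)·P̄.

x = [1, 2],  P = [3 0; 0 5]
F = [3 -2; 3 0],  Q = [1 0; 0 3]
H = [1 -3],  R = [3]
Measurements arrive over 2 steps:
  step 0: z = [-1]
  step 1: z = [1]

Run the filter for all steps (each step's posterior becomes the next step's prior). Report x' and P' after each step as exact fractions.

step 0: x' = [-152/53, -30/53], P' = [2181/53 738/53; 738/53 267/53]
step 1: x' = [-154741/98939, -85479/98939], P' = [763845/98939 288324/98939; 288324/98939 140271/98939]

step 0: x̄ = F·x = [-1, 3]
step 0: P̄ = F·P·Fᵀ + Q = [48 27; 27 30]
step 0: y = z − H·x̄ = [9]
step 0: S = H·P̄·Hᵀ + R = [159]
step 0: K = P̄·Hᵀ·S⁻¹ = [-11/53; -21/53]
step 0: x' = x̄ + K·y = [-152/53, -30/53]
step 0: P' = (I − K·H)·P̄ = [2181/53 738/53; 738/53 267/53]
step 1: x̄ = F·x = [-396/53, -456/53]
step 1: P̄ = F·P·Fᵀ + Q = [11894/53 15201/53; 15201/53 19788/53]
step 1: y = z − H·x̄ = [-919/53]
step 1: S = H·P̄·Hᵀ + R = [98939/53]
step 1: K = P̄·Hᵀ·S⁻¹ = [-33709/98939; -44163/98939]
step 1: x' = x̄ + K·y = [-154741/98939, -85479/98939]
step 1: P' = (I − K·H)·P̄ = [763845/98939 288324/98939; 288324/98939 140271/98939]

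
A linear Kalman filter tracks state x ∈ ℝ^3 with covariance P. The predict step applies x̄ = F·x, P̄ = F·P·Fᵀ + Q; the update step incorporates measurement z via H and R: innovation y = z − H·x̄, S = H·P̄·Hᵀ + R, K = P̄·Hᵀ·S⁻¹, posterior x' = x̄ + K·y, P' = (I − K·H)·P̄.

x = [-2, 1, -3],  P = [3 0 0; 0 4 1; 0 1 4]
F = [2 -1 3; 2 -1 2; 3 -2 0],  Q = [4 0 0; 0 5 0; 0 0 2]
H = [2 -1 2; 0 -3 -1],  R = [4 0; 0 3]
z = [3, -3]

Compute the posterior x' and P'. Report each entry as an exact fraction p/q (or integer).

x̄ = F·x = [-14, -11, -8]
P̄ = F·P·Fᵀ + Q = [50 35 20; 35 33 22; 20 22 45]
y = z − H·x̄ = [36, -44]
S = H·P̄·Hᵀ + R = [349 -351; -351 477]
K = P̄·Hᵀ·S⁻¹ = [345/2404 -3385/21636; -213/2404 -6899/21636; 1395/4808 -277/14424]
x' = x̄ + K·y = [-10546/5409, -863/5409, 5932/1803]
P' = (I − K·H)·P̄ = [166325/10818 48085/10818 -92785/7212; 48085/10818 17243/10818 -27587/7212; -92785/7212 -27587/7212 55451/4808]

x' = [-10546/5409, -863/5409, 5932/1803]
P' = [166325/10818 48085/10818 -92785/7212; 48085/10818 17243/10818 -27587/7212; -92785/7212 -27587/7212 55451/4808]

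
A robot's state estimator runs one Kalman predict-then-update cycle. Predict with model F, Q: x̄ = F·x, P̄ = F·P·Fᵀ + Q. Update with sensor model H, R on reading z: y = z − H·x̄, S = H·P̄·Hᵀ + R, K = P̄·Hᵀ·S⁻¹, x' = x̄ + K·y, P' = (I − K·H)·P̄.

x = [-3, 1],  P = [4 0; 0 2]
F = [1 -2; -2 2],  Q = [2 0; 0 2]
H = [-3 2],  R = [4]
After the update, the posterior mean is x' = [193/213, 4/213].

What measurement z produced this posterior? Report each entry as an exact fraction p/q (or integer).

z = [-3]

x̄ = F·x = [-5, 8]
P̄ = F·P·Fᵀ + Q = [14 -16; -16 26]
S = H·P̄·Hᵀ + R = [426]
K = P̄·Hᵀ·S⁻¹ = [-37/213; 50/213]
x' − x̄ = [1258/213, -1700/213] = K·y
y = (KᵀK)⁻¹·Kᵀ·(x' − x̄) = [-34]
z = y + H·x̄ = [-34] + [31] = [-3]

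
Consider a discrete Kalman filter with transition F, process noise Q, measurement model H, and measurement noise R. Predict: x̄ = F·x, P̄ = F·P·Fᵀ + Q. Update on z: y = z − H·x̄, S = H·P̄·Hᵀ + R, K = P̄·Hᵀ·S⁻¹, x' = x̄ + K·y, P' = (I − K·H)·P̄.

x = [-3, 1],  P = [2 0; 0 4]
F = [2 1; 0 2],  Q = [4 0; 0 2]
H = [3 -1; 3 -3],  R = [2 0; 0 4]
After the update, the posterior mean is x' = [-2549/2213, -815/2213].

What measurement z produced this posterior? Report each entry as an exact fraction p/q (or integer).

z = [-3, -2]

x̄ = F·x = [-5, 2]
P̄ = F·P·Fᵀ + Q = [16 8; 8 18]
S = H·P̄·Hᵀ + R = [116 102; 102 166]
K = P̄·Hᵀ·S⁻¹ = [1048/2213 -324/2213; 1014/2213 -1023/2213]
x' − x̄ = [8516/2213, -5241/2213] = K·y
y = (KᵀK)⁻¹·Kᵀ·(x' − x̄) = [14, 19]
z = y + H·x̄ = [14, 19] + [-17, -21] = [-3, -2]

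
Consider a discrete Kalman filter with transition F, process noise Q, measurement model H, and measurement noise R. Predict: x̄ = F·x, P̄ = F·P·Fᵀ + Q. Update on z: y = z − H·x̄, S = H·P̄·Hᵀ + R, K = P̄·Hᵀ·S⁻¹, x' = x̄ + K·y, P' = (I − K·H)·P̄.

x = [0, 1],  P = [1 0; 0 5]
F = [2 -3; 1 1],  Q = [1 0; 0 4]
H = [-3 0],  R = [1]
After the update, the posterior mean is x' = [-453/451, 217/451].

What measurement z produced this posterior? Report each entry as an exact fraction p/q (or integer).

z = [3]

x̄ = F·x = [-3, 1]
P̄ = F·P·Fᵀ + Q = [50 -13; -13 10]
S = H·P̄·Hᵀ + R = [451]
K = P̄·Hᵀ·S⁻¹ = [-150/451; 39/451]
x' − x̄ = [900/451, -234/451] = K·y
y = (KᵀK)⁻¹·Kᵀ·(x' − x̄) = [-6]
z = y + H·x̄ = [-6] + [9] = [3]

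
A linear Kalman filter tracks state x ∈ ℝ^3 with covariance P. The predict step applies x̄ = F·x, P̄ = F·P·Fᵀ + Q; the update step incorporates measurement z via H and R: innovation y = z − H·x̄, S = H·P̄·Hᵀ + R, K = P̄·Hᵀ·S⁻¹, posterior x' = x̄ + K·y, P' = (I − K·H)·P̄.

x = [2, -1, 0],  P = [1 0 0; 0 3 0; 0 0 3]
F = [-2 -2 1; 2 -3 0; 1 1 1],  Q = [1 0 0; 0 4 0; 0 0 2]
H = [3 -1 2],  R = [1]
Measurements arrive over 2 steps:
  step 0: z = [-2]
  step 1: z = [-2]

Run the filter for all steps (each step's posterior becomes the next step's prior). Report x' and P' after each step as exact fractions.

step 0: x̄ = F·x = [-2, 7, 1]
step 0: P̄ = F·P·Fᵀ + Q = [20 14 -5; 14 35 -7; -5 -7 9]
step 0: y = z − H·x̄ = [9]
step 0: S = H·P̄·Hᵀ + R = [136]
step 0: K = P̄·Hᵀ·S⁻¹ = [9/34; -7/136; 5/68]
step 0: x' = x̄ + K·y = [13/34, 889/136, 113/68]
step 0: P' = (I − K·H)·P̄ = [178/17 539/34 -130/17; 539/34 4711/136 -441/68; -130/17 -441/68 281/34]
step 1: x̄ = F·x = [-207/17, -2563/136, 1167/136]
step 1: P̄ = F·P·Fᵀ + Q = [6342/17 3431/17 -2231/17; 3431/17 22767/136 -12875/136; -2231/17 -12875/136 7999/136]
step 1: y = z − H·x̄ = [-201/136]
step 1: S = H·P̄·Hᵀ + R = [184159/136]
step 1: K = P̄·Hᵀ·S⁻¹ = [89064/184159; 33827/184159; -24671/184159]
step 1: x' = x̄ + K·y = [-2374038/184159, -3520579/184159, 1616709/184159]
step 1: P' = (I − K·H)·P̄ = [10375698/184159 15014914/184159 -8011558/184159; 15014914/184159 22415309/184159 -11297803/184159; -8011558/184159 -11297803/184159 6356100/184159]

step 0: x' = [13/34, 889/136, 113/68], P' = [178/17 539/34 -130/17; 539/34 4711/136 -441/68; -130/17 -441/68 281/34]
step 1: x' = [-2374038/184159, -3520579/184159, 1616709/184159], P' = [10375698/184159 15014914/184159 -8011558/184159; 15014914/184159 22415309/184159 -11297803/184159; -8011558/184159 -11297803/184159 6356100/184159]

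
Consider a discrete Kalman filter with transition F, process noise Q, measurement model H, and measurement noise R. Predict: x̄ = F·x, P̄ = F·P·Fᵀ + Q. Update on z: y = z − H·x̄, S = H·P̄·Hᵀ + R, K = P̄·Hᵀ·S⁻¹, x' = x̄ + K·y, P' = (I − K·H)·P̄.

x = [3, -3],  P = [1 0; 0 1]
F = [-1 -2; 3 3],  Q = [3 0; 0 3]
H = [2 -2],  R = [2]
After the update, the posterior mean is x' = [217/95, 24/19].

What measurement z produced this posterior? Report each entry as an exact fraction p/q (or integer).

z = [2]

x̄ = F·x = [3, 0]
P̄ = F·P·Fᵀ + Q = [8 -9; -9 21]
S = H·P̄·Hᵀ + R = [190]
K = P̄·Hᵀ·S⁻¹ = [17/95; -6/19]
x' − x̄ = [-68/95, 24/19] = K·y
y = (KᵀK)⁻¹·Kᵀ·(x' − x̄) = [-4]
z = y + H·x̄ = [-4] + [6] = [2]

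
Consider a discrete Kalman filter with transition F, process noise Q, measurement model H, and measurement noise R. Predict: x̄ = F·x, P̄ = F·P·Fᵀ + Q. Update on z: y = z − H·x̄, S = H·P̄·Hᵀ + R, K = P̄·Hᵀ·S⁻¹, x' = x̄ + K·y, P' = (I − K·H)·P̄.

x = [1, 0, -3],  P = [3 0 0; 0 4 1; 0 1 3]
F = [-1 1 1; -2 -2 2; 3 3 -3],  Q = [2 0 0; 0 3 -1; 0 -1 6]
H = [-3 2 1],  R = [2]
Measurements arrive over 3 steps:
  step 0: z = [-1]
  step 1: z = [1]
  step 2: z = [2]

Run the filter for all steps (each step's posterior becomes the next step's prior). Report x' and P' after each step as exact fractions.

step 0: x' = [-32/23, -395/46, 279/23], P' = [166/69 152/23 -454/69; 152/23 1583/46 -1124/23; -454/69 -1124/23 5380/69]
step 1: x' = [23277/4906, 161219/4906, -246831/4906], P' = [92861/4906 280581/2453 -843445/4906; 280581/2453 3571229/4906 -2720649/2453; -843445/4906 -2720649/2453 8327337/4906]
step 2: x' = [-1476253/847730, -701197/84773, 11176169/847730], P' = [65728493/847730 41443509/84773 -630198469/847730; 41443509/84773 529010081/169546 -403461969/84773; -630198469/847730 -403461969/84773 6160436617/847730]

step 0: x̄ = F·x = [-4, -8, 12]
step 0: P̄ = F·P·Fᵀ + Q = [14 4 -6; 4 35 -49; -6 -49 78]
step 0: y = z − H·x̄ = [-9]
step 0: S = H·P̄·Hᵀ + R = [138]
step 0: K = P̄·Hᵀ·S⁻¹ = [-20/69; 3/46; -1/69]
step 0: x' = x̄ + K·y = [-32/23, -395/46, 279/23]
step 0: P' = (I − K·H)·P̄ = [166/69 152/23 -454/69; 152/23 1583/46 -1124/23; -454/69 -1124/23 5380/69]
step 1: x̄ = F·x = [227/46, 1017/23, -3051/46]
step 1: P̄ = F·P·Fᵀ + Q = [2621/138 8159/69 -8159/46; 8159/69 66145/69 -32992/23; -8159/46 -32992/23 99183/46]
step 1: y = z − H·x̄ = [-145/23]
step 1: S = H·P̄·Hᵀ + R = [4906/69]
step 1: K = P̄·Hᵀ·S⁻¹ = [74/2453; 8837/4906; -6231/2453]
step 1: x' = x̄ + K·y = [23277/4906, 161219/4906, -246831/4906]
step 1: P' = (I − K·H)·P̄ = [92861/4906 280581/2453 -843445/4906; 280581/2453 3571229/4906 -2720649/2453; -843445/4906 -2720649/2453 8327337/4906]
step 2: x̄ = F·x = [-9899/446, -431327/2453, 1293981/4906]
step 2: P̄ = F·P·Fᵀ + Q = [153019/446 594169/223 -1782507/446; 594169/223 51373833/2453 -77052164/2453; -1782507/446 -77052164/2453 231178569/4906]
step 2: y = z − H·x̄ = [57236/2453]
step 2: S = H·P̄·Hᵀ + R = [847730/2453]
step 2: K = P̄·Hᵀ·S⁻¹ = [371558/423865; 1217585/169546; -4551839/423865]
step 2: x' = x̄ + K·y = [-1476253/847730, -701197/84773, 11176169/847730]
step 2: P' = (I − K·H)·P̄ = [65728493/847730 41443509/84773 -630198469/847730; 41443509/84773 529010081/169546 -403461969/84773; -630198469/847730 -403461969/84773 6160436617/847730]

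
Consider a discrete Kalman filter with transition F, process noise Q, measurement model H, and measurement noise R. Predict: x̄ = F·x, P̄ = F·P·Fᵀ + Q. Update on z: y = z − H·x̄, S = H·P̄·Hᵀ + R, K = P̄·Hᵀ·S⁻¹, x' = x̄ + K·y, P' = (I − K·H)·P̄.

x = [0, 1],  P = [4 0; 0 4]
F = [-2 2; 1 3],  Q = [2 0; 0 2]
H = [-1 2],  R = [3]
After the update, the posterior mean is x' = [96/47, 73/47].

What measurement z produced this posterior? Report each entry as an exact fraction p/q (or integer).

x̄ = F·x = [2, 3]
P̄ = F·P·Fᵀ + Q = [34 16; 16 42]
S = H·P̄·Hᵀ + R = [141]
K = P̄·Hᵀ·S⁻¹ = [-2/141; 68/141]
x' − x̄ = [2/47, -68/47] = K·y
y = (KᵀK)⁻¹·Kᵀ·(x' − x̄) = [-3]
z = y + H·x̄ = [-3] + [4] = [1]

z = [1]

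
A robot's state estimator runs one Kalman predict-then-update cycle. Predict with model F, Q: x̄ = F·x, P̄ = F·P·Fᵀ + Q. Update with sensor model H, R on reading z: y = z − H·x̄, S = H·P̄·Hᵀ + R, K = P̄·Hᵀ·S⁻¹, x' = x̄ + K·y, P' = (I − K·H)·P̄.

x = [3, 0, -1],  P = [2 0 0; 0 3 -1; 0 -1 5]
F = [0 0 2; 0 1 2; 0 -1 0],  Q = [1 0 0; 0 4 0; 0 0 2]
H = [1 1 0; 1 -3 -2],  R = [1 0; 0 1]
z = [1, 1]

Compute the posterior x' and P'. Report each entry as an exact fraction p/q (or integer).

x' = [1804/2405, 254/2405, -588/2405]
P' = [3771/2405 -2234/2405 5058/2405; -2234/2405 2981/2405 -5367/2405; 5058/2405 -5367/2405 10739/2405]

x̄ = F·x = [-2, -2, 0]
P̄ = F·P·Fᵀ + Q = [21 18 2; 18 23 -1; 2 -1 5]
y = z − H·x̄ = [5, -3]
S = H·P̄·Hᵀ + R = [81 -86; -86 121]
K = P̄·Hᵀ·S⁻¹ = [1537/2405 357/2405; 747/2405 -443/2405; -309/2405 -319/2405]
x' = x̄ + K·y = [1804/2405, 254/2405, -588/2405]
P' = (I − K·H)·P̄ = [3771/2405 -2234/2405 5058/2405; -2234/2405 2981/2405 -5367/2405; 5058/2405 -5367/2405 10739/2405]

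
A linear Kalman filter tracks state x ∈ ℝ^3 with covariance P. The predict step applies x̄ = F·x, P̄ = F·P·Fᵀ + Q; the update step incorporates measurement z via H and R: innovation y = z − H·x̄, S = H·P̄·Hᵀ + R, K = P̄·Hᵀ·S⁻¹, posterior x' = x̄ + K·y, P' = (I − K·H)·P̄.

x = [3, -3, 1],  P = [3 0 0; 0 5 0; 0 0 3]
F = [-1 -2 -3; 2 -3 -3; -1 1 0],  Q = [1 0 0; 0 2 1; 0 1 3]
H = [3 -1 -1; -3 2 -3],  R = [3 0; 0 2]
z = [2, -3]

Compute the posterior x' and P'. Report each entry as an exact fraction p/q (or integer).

x' = [96317/89841, 23344/29947, 11062/29947]
P' = [293885/89841 211342/29947 41799/29947; 211342/29947 484525/29947 104936/29947; 41799/29947 104936/29947 31417/29947]

x̄ = F·x = [0, 12, -6]
P̄ = F·P·Fᵀ + Q = [51 51 -7; 51 86 -20; -7 -20 11]
y = z − H·x̄ = [8, -45]
S = H·P̄·Hᵀ + R = [255 -117; -117 406]
K = P̄·Hᵀ·S⁻¹ = [40744/89841 1701/29947; 14855/29947 10108/29947; -3652/29947 -4888/29947]
x' = x̄ + K·y = [96317/89841, 23344/29947, 11062/29947]
P' = (I − K·H)·P̄ = [293885/89841 211342/29947 41799/29947; 211342/29947 484525/29947 104936/29947; 41799/29947 104936/29947 31417/29947]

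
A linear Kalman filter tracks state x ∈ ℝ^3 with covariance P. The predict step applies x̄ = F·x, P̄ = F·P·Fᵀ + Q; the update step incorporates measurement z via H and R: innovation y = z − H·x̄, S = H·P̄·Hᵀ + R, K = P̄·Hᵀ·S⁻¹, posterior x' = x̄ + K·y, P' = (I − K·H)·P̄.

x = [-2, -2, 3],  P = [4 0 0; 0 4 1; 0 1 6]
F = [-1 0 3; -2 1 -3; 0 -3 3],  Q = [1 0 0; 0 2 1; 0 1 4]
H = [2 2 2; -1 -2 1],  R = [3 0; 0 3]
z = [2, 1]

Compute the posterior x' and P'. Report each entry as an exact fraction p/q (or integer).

x̄ = F·x = [11, -7, 15]
P̄ = F·P·Fᵀ + Q = [59 -43 45; -43 70 -53; 45 -53 76]
y = z − H·x̄ = [-36, -17]
S = H·P̄·Hᵀ + R = [415 118; 118 368]
K = P̄·Hᵀ·S⁻¹ = [1300/4957 553/4957; -359/34699 -28057/69398; 16941/69398 40807/138796]
x' = x̄ + K·y = [-1674/4957, 2433/9914, 24067/19828]
P' = (I − K·H)·P̄ = [94047/4957 -62601/4957 -29496/4957; -62601/4957 305987/34699 263363/69398; -29496/4957 263363/69398 349985/138796]

x' = [-1674/4957, 2433/9914, 24067/19828]
P' = [94047/4957 -62601/4957 -29496/4957; -62601/4957 305987/34699 263363/69398; -29496/4957 263363/69398 349985/138796]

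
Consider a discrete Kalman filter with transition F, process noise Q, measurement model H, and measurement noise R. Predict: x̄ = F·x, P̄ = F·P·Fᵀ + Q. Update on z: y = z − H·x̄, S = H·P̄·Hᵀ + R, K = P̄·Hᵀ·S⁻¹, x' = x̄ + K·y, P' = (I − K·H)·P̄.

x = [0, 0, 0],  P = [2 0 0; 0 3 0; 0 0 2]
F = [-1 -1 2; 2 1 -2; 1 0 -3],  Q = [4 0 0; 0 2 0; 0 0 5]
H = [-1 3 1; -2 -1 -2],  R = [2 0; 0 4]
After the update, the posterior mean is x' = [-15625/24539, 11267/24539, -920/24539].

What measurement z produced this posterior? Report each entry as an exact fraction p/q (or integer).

x̄ = F·x = [0, 0, 0]
P̄ = F·P·Fᵀ + Q = [17 -15 -14; -15 21 16; -14 16 25]
S = H·P̄·Hᵀ + R = [447 -116; -116 85]
K = P̄·Hᵀ·S⁻¹ = [-5416/24539 -4793/24539; 5322/24539 623/24539; 2987/24539 -6894/24539]
x' − x̄ = [-15625/24539, 11267/24539, -920/24539] = K·y
y = (KᵀK)⁻¹·Kᵀ·(x' − x̄) = [2, 1]
z = y + H·x̄ = [2, 1] + [0, 0] = [2, 1]

z = [2, 1]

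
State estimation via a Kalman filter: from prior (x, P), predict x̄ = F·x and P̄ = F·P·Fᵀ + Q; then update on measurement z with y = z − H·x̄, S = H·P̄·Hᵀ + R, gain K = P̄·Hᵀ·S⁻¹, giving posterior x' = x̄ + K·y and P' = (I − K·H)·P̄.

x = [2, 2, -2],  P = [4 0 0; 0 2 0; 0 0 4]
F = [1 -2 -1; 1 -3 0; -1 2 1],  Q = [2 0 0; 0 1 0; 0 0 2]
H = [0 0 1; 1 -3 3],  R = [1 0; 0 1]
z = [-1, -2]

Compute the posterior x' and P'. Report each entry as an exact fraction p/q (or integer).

x' = [7/5, -3/10, -7/5]
P' = [1889/450 253/300 -259/450; 253/300 181/200 157/300; -259/450 157/300 329/450]

x̄ = F·x = [0, -4, 0]
P̄ = F·P·Fᵀ + Q = [18 16 -16; 16 23 -16; -16 -16 18]
y = z − H·x̄ = [-1, -14]
S = H·P̄·Hᵀ + R = [19 86; 86 484]
K = P̄·Hᵀ·S⁻¹ = [-259/450 -53/900; 157/300 -181/600; 329/450 43/900]
x' = x̄ + K·y = [7/5, -3/10, -7/5]
P' = (I − K·H)·P̄ = [1889/450 253/300 -259/450; 253/300 181/200 157/300; -259/450 157/300 329/450]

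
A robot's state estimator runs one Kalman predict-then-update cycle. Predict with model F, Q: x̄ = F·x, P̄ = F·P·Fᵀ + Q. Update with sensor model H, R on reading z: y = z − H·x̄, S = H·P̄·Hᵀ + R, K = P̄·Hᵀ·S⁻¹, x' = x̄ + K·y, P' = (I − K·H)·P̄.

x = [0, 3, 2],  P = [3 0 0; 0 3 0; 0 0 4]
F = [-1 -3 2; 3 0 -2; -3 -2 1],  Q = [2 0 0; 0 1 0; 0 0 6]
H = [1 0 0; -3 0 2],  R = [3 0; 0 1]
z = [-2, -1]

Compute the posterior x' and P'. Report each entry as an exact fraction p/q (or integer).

x̄ = F·x = [-5, -4, -4]
P̄ = F·P·Fᵀ + Q = [48 -25 35; -25 44 -35; 35 -35 49]
y = z − H·x̄ = [3, -8]
S = H·P̄·Hᵀ + R = [51 -74; -74 209]
K = P̄·Hᵀ·S⁻¹ = [4556/5183 -222/5183; -4855/5183 -1595/5183; 6797/5183 2233/5183]
x' = x̄ + K·y = [-10471/5183, -22537/5183, -18205/5183]
P' = (I − K·H)·P̄ = [13668/5183 -14565/5183 20391/5183; -14565/5183 114652/5183 -22645/5183; 20391/5183 -22645/5183 31703/5183]

x' = [-10471/5183, -22537/5183, -18205/5183]
P' = [13668/5183 -14565/5183 20391/5183; -14565/5183 114652/5183 -22645/5183; 20391/5183 -22645/5183 31703/5183]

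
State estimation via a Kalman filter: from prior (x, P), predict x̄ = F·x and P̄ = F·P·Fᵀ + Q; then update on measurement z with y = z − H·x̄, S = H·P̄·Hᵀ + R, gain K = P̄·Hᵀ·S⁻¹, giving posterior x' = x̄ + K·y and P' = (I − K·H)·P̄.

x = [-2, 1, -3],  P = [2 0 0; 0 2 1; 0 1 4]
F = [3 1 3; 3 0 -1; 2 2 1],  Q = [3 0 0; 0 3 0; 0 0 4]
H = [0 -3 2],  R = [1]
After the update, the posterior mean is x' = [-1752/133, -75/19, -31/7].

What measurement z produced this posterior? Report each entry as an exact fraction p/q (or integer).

x̄ = F·x = [-14, -3, -5]
P̄ = F·P·Fᵀ + Q = [65 5 35; 5 25 6; 35 6 28]
S = H·P̄·Hᵀ + R = [266]
K = P̄·Hᵀ·S⁻¹ = [55/266; -9/38; 1/7]
x' − x̄ = [110/133, -18/19, 4/7] = K·y
y = (KᵀK)⁻¹·Kᵀ·(x' − x̄) = [4]
z = y + H·x̄ = [4] + [-1] = [3]

z = [3]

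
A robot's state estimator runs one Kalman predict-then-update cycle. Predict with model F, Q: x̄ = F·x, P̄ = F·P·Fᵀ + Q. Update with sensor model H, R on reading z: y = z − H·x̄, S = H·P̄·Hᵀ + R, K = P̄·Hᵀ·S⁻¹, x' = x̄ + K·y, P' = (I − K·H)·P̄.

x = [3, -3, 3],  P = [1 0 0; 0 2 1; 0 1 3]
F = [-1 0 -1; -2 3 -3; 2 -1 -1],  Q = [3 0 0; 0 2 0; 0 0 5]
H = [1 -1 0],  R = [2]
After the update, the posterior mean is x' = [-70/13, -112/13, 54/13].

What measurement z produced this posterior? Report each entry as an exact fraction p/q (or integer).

z = [2]

x̄ = F·x = [-6, -24, 6]
P̄ = F·P·Fᵀ + Q = [7 8 2; 8 33 -1; 2 -1 16]
S = H·P̄·Hᵀ + R = [26]
K = P̄·Hᵀ·S⁻¹ = [-1/26; -25/26; 3/26]
x' − x̄ = [8/13, 200/13, -24/13] = K·y
y = (KᵀK)⁻¹·Kᵀ·(x' − x̄) = [-16]
z = y + H·x̄ = [-16] + [18] = [2]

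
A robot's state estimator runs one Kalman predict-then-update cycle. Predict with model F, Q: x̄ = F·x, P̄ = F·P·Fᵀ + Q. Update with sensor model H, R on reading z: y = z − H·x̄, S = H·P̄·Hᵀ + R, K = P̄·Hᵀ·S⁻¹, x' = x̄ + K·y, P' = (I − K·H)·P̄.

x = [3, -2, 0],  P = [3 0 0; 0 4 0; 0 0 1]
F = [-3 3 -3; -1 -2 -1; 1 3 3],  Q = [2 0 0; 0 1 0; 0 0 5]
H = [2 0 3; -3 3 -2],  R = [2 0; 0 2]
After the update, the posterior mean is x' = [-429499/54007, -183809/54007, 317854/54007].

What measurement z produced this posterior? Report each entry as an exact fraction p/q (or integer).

x̄ = F·x = [-15, 1, -3]
P̄ = F·P·Fᵀ + Q = [74 -12 18; -12 21 -30; 18 -30 53]
S = H·P̄·Hᵀ + R = [991 -1338; -1338 1861]
K = P̄·Hᵀ·S⁻¹ = [-17450/54007 -21078/54007; 588/54007 5037/54007; 28395/54007 13160/54007]
x' − x̄ = [380606/54007, -237816/54007, 479875/54007] = K·y
y = (KᵀK)⁻¹·Kᵀ·(x' − x̄) = [41, -52]
z = y + H·x̄ = [41, -52] + [-39, 54] = [2, 2]

z = [2, 2]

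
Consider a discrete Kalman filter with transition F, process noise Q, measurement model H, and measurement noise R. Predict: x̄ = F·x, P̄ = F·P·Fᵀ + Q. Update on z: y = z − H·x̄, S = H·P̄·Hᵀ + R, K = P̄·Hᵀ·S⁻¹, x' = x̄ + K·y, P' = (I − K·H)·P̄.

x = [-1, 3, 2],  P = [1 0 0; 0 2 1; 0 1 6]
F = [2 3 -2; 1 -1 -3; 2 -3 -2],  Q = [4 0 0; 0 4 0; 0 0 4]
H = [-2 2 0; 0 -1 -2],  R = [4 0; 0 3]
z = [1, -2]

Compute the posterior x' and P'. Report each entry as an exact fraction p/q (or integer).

x̄ = F·x = [3, -10, -15]
P̄ = F·P·Fᵀ + Q = [38 25 10; 25 67 55; 10 55 62]
y = z − H·x̄ = [27, -42]
S = H·P̄·Hᵀ + R = [224 -264; -264 538]
K = P̄·Hᵀ·S⁻¹ = [-6467/12704 -1059/3176; -12/397 -273/794; 291/12704 -1021/3176]
x' = x̄ + K·y = [41415/12704, 1439/397, -11175/12704]
P' = (I − K·H)·P̄ = [61995/6352 6941/794 -24587/6352; 6941/794 6893/794 -3037/794; -24587/6352 -3037/794 15211/6352]

x' = [41415/12704, 1439/397, -11175/12704]
P' = [61995/6352 6941/794 -24587/6352; 6941/794 6893/794 -3037/794; -24587/6352 -3037/794 15211/6352]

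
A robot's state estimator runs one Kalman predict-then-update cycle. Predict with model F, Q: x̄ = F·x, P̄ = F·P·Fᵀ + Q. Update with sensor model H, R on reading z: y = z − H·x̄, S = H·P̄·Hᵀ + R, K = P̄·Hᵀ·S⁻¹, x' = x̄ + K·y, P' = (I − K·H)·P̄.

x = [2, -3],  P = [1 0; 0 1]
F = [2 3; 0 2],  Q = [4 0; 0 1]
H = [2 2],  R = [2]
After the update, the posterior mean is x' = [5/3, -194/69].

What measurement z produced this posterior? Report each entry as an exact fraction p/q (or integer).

z = [-2]

x̄ = F·x = [-5, -6]
P̄ = F·P·Fᵀ + Q = [17 6; 6 5]
S = H·P̄·Hᵀ + R = [138]
K = P̄·Hᵀ·S⁻¹ = [1/3; 11/69]
x' − x̄ = [20/3, 220/69] = K·y
y = (KᵀK)⁻¹·Kᵀ·(x' − x̄) = [20]
z = y + H·x̄ = [20] + [-22] = [-2]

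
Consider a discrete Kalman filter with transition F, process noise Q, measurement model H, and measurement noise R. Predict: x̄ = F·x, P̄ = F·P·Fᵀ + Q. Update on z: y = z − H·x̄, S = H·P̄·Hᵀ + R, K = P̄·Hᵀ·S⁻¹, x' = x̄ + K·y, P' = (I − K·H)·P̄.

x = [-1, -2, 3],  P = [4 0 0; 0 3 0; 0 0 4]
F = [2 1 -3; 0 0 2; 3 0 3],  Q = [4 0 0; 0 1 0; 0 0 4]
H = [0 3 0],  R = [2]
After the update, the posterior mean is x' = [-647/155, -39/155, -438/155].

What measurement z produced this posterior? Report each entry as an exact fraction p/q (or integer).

x̄ = F·x = [-13, 6, 6]
P̄ = F·P·Fᵀ + Q = [59 -24 -12; -24 17 24; -12 24 76]
S = H·P̄·Hᵀ + R = [155]
K = P̄·Hᵀ·S⁻¹ = [-72/155; 51/155; 72/155]
x' − x̄ = [1368/155, -969/155, -1368/155] = K·y
y = (KᵀK)⁻¹·Kᵀ·(x' − x̄) = [-19]
z = y + H·x̄ = [-19] + [18] = [-1]

z = [-1]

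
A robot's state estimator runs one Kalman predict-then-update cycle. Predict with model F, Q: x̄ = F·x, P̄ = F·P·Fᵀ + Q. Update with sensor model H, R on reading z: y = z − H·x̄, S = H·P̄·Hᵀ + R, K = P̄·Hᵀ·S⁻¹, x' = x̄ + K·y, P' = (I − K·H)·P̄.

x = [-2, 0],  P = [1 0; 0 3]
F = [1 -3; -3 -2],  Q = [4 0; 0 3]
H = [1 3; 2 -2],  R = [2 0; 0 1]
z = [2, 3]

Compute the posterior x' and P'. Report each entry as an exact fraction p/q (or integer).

x̄ = F·x = [-2, 6]
P̄ = F·P·Fᵀ + Q = [32 15; 15 24]
y = z − H·x̄ = [-14, 19]
S = H·P̄·Hᵀ + R = [340 -20; -20 105]
K = P̄·Hᵀ·S⁻¹ = [1753/7060 131/353; 351/1412 -219/1765]
x' = x̄ + K·y = [5559/3530, 573/3530]
P' = (I − K·H)·P̄ = [1859/7060 549/7060; 549/7060 987/7060]

x' = [5559/3530, 573/3530]
P' = [1859/7060 549/7060; 549/7060 987/7060]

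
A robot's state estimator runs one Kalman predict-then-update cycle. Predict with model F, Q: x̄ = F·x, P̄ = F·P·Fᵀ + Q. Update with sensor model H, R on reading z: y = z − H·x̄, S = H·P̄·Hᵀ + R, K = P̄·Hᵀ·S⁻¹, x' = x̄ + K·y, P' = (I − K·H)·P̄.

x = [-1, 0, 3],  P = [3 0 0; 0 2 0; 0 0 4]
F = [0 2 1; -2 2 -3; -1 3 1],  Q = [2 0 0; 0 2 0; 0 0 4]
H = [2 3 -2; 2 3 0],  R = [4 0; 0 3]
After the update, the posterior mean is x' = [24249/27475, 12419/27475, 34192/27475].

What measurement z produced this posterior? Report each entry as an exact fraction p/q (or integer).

x̄ = F·x = [3, -7, 4]
P̄ = F·P·Fᵀ + Q = [14 -4 16; -4 58 6; 16 6 29]
S = H·P̄·Hᵀ + R = [450 430; 430 533]
K = P̄·Hᵀ·S⁻¹ = [-7704/27475 1408/5495; 5351/27475 848/5495; -12882/27475 2594/5495]
x' − x̄ = [-58176/27475, 204744/27475, -75708/27475] = K·y
y = (KᵀK)⁻¹·Kᵀ·(x' − x̄) = [24, 18]
z = y + H·x̄ = [24, 18] + [-23, -15] = [1, 3]

z = [1, 3]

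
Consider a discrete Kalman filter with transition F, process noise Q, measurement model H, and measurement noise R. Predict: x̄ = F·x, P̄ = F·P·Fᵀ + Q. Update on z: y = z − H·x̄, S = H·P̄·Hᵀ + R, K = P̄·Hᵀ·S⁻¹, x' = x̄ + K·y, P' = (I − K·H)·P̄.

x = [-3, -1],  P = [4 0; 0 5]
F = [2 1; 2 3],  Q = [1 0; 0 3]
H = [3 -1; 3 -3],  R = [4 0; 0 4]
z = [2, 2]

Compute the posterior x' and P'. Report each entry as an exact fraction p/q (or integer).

x̄ = F·x = [-7, -9]
P̄ = F·P·Fᵀ + Q = [22 31; 31 64]
y = z − H·x̄ = [14, -4]
S = H·P̄·Hᵀ + R = [80 18; 18 220]
K = P̄·Hᵀ·S⁻¹ = [4093/8638 -1395/8638; 583/1234 -603/1234]
x' = x̄ + K·y = [1208/4319, -266/617]
P' = (I − K·H)·P̄ = [4558/4319 784/617; 784/617 1186/617]

x' = [1208/4319, -266/617]
P' = [4558/4319 784/617; 784/617 1186/617]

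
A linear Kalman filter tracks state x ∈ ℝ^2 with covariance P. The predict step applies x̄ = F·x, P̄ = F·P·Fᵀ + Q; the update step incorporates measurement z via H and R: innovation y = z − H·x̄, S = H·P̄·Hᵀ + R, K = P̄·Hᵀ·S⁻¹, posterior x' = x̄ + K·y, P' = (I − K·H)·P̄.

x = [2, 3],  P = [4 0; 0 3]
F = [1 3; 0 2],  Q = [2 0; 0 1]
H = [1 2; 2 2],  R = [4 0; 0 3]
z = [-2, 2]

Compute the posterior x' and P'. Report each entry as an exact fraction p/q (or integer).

x̄ = F·x = [11, 6]
P̄ = F·P·Fᵀ + Q = [33 18; 18 13]
y = z − H·x̄ = [-25, -32]
S = H·P̄·Hᵀ + R = [161 226; 226 331]
K = P̄·Hᵀ·S⁻¹ = [-213/2215 828/2215; 552/2215 38/2215]
x' = x̄ + K·y = [3194/2215, -1726/2215]
P' = (I − K·H)·P̄ = [3336/2215 -2094/2215; -2094/2215 2151/2215]

x' = [3194/2215, -1726/2215]
P' = [3336/2215 -2094/2215; -2094/2215 2151/2215]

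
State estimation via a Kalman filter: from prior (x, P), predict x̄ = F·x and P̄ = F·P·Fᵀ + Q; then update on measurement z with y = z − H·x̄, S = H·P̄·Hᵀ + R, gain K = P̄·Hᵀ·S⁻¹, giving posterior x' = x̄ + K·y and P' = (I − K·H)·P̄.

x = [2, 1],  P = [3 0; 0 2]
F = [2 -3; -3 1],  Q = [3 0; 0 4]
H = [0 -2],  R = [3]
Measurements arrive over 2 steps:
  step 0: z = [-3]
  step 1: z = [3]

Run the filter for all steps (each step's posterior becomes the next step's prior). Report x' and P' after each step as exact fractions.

step 0: x' = [-163/45, 61/45], P' = [239/15 -8/15; -8/15 11/15]
step 1: x' = [-10717/5475, -2614/1825], P' = [16552/1825 -933/1825; -933/1825 1362/1825]

step 0: x̄ = F·x = [1, -5]
step 0: P̄ = F·P·Fᵀ + Q = [33 -24; -24 33]
step 0: y = z − H·x̄ = [-13]
step 0: S = H·P̄·Hᵀ + R = [135]
step 0: K = P̄·Hᵀ·S⁻¹ = [16/45; -22/45]
step 0: x' = x̄ + K·y = [-163/45, 61/45]
step 0: P' = (I − K·H)·P̄ = [239/15 -8/15; -8/15 11/15]
step 1: x̄ = F·x = [-509/45, 110/9]
step 1: P̄ = F·P·Fᵀ + Q = [1196/15 -311/3; -311/3 454/3]
step 1: y = z − H·x̄ = [247/9]
step 1: S = H·P̄·Hᵀ + R = [1825/3]
step 1: K = P̄·Hᵀ·S⁻¹ = [622/1825; -908/1825]
step 1: x' = x̄ + K·y = [-10717/5475, -2614/1825]
step 1: P' = (I − K·H)·P̄ = [16552/1825 -933/1825; -933/1825 1362/1825]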